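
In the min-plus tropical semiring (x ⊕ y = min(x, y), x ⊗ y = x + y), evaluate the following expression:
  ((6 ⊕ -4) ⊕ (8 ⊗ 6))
((6 ⊕ -4) ⊕ (8 ⊗ 6)) = -4

Expand innermost to outermost. Recall ⊕ takes the minimum of its arguments and ⊗ takes their sum. Working out the expression ((6 ⊕ -4) ⊕ (8 ⊗ 6)) gives -4.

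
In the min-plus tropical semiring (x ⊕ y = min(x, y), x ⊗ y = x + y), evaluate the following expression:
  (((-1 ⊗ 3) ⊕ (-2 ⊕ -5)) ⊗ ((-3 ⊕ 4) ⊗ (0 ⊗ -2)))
(((-1 ⊗ 3) ⊕ (-2 ⊕ -5)) ⊗ ((-3 ⊕ 4) ⊗ (0 ⊗ -2))) = -10

Expand innermost to outermost. Recall ⊕ takes the minimum of its arguments and ⊗ takes their sum. Working out the expression (((-1 ⊗ 3) ⊕ (-2 ⊕ -5)) ⊗ ((-3 ⊕ 4) ⊗ (0 ⊗ -2))) gives -10.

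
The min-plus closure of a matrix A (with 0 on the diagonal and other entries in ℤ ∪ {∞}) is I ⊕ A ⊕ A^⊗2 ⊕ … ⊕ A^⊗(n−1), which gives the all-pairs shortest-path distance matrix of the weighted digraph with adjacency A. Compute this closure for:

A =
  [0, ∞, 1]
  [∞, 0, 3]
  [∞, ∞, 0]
Closure =
  [0, ∞, 1]
  [∞, 0, 3]
  [∞, ∞, 0]

This is the Floyd-Warshall all-pairs shortest-path computation. For each intermediate vertex k = 0, 1, …, 2, update dist[i][j] ← min(dist[i][j], dist[i][k] + dist[k][j]). The final matrix gives, for each (i, j), the minimum total weight of any directed path from i to j (possibly empty when i = j).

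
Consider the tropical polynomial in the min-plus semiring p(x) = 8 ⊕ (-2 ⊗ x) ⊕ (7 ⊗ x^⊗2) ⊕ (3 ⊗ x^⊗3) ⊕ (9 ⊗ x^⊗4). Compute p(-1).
p(-1) = -3

A tropical monomial a ⊗ x^⊗i evaluates to a + i · x. Evaluating each term at x = -1:
  Term 0 contributes 8 + 0 · -1 = 8
  Term 1 contributes -2 + 1 · -1 = -3
  Term 2 contributes 7 + 2 · -1 = 5
  Term 3 contributes 3 + 3 · -1 = 0
  Term 4 contributes 9 + 4 · -1 = 5
p(-1) = ⊕ of these = min[8, -3, 5, 0, 5] = -3.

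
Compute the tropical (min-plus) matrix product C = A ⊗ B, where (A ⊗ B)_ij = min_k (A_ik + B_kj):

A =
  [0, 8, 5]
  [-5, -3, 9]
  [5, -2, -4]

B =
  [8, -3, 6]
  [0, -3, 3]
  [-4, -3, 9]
A ⊗ B =
  [1, -3, 6]
  [-3, -8, 0]
  [-8, -7, 1]

Apply the min-plus product entry-by-entry:
  C[0][0] = min over k of (A[0][0] + B[0][0] = 0 + 8 = 8, A[0][1] + B[1][0] = 8 + 0 = 8, A[0][2] + B[2][0] = 5 + -4 = 1) = 1 (attained at k = 2)
  C[0][1] = min over k of (A[0][0] + B[0][1] = 0 + -3 = -3, A[0][1] + B[1][1] = 8 + -3 = 5, A[0][2] + B[2][1] = 5 + -3 = 2) = -3 (attained at k = 0)
  C[0][2] = min over k of (A[0][0] + B[0][2] = 0 + 6 = 6, A[0][1] + B[1][2] = 8 + 3 = 11, A[0][2] + B[2][2] = 5 + 9 = 14) = 6 (attained at k = 0)
  C[1][0] = min over k of (A[1][0] + B[0][0] = -5 + 8 = 3, A[1][1] + B[1][0] = -3 + 0 = -3, A[1][2] + B[2][0] = 9 + -4 = 5) = -3 (attained at k = 1)
  C[1][1] = min over k of (A[1][0] + B[0][1] = -5 + -3 = -8, A[1][1] + B[1][1] = -3 + -3 = -6, A[1][2] + B[2][1] = 9 + -3 = 6) = -8 (attained at k = 0)
  C[1][2] = min over k of (A[1][0] + B[0][2] = -5 + 6 = 1, A[1][1] + B[1][2] = -3 + 3 = 0, A[1][2] + B[2][2] = 9 + 9 = 18) = 0 (attained at k = 1)
  C[2][0] = min over k of (A[2][0] + B[0][0] = 5 + 8 = 13, A[2][1] + B[1][0] = -2 + 0 = -2, A[2][2] + B[2][0] = -4 + -4 = -8) = -8 (attained at k = 2)
  C[2][1] = min over k of (A[2][0] + B[0][1] = 5 + -3 = 2, A[2][1] + B[1][1] = -2 + -3 = -5, A[2][2] + B[2][1] = -4 + -3 = -7) = -7 (attained at k = 2)
  C[2][2] = min over k of (A[2][0] + B[0][2] = 5 + 6 = 11, A[2][1] + B[1][2] = -2 + 3 = 1, A[2][2] + B[2][2] = -4 + 9 = 5) = 1 (attained at k = 1)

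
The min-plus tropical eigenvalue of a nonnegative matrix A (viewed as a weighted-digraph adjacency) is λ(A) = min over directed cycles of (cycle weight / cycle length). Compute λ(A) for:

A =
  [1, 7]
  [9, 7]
λ(A) = 1

Enumerate directed cycles and compute their means (weight / length). Sample:
  cycle 0 → 0: weight = 1, length = 1, mean = 1/1 ≈ 1.000
  cycle 1 → 1: weight = 7, length = 1, mean = 7/1 ≈ 7.000
  cycle 0 → 1 → 0: weight = 16, length = 2, mean = 16/2 ≈ 8.000
  cycle 1 → 0 → 1: weight = 16, length = 2, mean = 16/2 ≈ 8.000
Minimum mean = 1.000, attained e.g. along the cycle 0 → 0 with weight 1 and length 1. So λ(A) = 1/1 = 1.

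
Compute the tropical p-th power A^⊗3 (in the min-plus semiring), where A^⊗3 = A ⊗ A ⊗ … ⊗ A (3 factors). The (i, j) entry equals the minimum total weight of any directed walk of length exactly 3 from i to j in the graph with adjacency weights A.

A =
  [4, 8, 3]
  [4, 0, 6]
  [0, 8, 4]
A^⊗3 =
  [7, 8, 6]
  [4, 0, 6]
  [3, 8, 7]

Each entry (A^⊗3)_ij equals the minimum over all length-3 walks i = v_0 → v_1 → … → v_3 = j of Σ_t A[v_t][v_{t+1}]. For example, for (i, j) = (0, 2) we minimise over 9 possible intermediate vertex sequences; the minimum is 6, attained along the walk 0 → 2 → 0 → 2.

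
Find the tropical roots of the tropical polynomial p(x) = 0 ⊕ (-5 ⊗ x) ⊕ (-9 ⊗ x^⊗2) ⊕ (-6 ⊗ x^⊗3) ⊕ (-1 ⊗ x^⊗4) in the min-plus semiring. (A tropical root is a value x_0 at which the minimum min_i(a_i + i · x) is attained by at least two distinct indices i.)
Roots: {-5, -3, 4, 5}

Each tropical root is a break point of the lower envelope of the lines y = a_i + i · x (there are 5 lines, with slopes 0, 1, ..., 4). Only the lines that attain the minimum somewhere contribute to roots; other lines are dominated. Here the surviving (envelope) indices are i = 4, i = 3, i = 2, i = 1, i = 0.
Intersections between consecutive envelope lines give the roots: for adjacent envelope indices i < j the intersection is x = (a_i − a_j) / (j − i). Reading off the sorted break points: {-5, -3, 4, 5}.
Verification: at each break x_0, at least two indices attain the minimum of min_i(a_i + i · x_0).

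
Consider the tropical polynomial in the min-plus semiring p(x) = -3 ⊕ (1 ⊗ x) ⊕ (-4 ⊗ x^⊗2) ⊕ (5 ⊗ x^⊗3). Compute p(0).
p(0) = -4

A tropical monomial a ⊗ x^⊗i evaluates to a + i · x. Evaluating each term at x = 0:
  Term 0 contributes -3 + 0 · 0 = -3
  Term 1 contributes 1 + 1 · 0 = 1
  Term 2 contributes -4 + 2 · 0 = -4
  Term 3 contributes 5 + 3 · 0 = 5
p(0) = ⊕ of these = min[-3, 1, -4, 5] = -4.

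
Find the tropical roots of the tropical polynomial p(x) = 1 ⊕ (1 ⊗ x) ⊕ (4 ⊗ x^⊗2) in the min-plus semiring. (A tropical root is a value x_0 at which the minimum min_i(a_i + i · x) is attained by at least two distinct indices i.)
Roots: {-3, 0}

Each tropical root is a break point of the lower envelope of the lines y = a_i + i · x (there are 3 lines, with slopes 0, 1, ..., 2). Only the lines that attain the minimum somewhere contribute to roots; other lines are dominated. Here the surviving (envelope) indices are i = 2, i = 1, i = 0.
Intersections between consecutive envelope lines give the roots: for adjacent envelope indices i < j the intersection is x = (a_i − a_j) / (j − i). Reading off the sorted break points: {-3, 0}.
Verification: at each break x_0, at least two indices attain the minimum of min_i(a_i + i · x_0).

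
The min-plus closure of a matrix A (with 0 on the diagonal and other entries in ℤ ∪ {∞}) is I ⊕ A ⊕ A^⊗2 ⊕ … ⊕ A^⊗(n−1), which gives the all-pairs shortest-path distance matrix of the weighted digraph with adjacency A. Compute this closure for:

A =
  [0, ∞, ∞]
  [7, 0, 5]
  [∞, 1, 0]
Closure =
  [0, ∞, ∞]
  [7, 0, 5]
  [8, 1, 0]

This is the Floyd-Warshall all-pairs shortest-path computation. For each intermediate vertex k = 0, 1, …, 2, update dist[i][j] ← min(dist[i][j], dist[i][k] + dist[k][j]). The final matrix gives, for each (i, j), the minimum total weight of any directed path from i to j (possibly empty when i = j).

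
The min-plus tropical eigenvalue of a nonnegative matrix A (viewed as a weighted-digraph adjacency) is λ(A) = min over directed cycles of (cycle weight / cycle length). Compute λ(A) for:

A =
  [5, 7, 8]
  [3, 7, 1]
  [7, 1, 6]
λ(A) = 1

Enumerate directed cycles and compute their means (weight / length). Sample:
  cycle 0 → 0: weight = 5, length = 1, mean = 5/1 ≈ 5.000
  cycle 1 → 1: weight = 7, length = 1, mean = 7/1 ≈ 7.000
  cycle 2 → 2: weight = 6, length = 1, mean = 6/1 ≈ 6.000
  cycle 0 → 1 → 0: weight = 10, length = 2, mean = 10/2 ≈ 5.000
  cycle 0 → 2 → 0: weight = 15, length = 2, mean = 15/2 ≈ 7.500
  cycle 1 → 0 → 1: weight = 10, length = 2, mean = 10/2 ≈ 5.000
Minimum mean = 1.000, attained e.g. along the cycle 1 → 2 → 1 with weight 2 and length 2. So λ(A) = 2/2 = 1.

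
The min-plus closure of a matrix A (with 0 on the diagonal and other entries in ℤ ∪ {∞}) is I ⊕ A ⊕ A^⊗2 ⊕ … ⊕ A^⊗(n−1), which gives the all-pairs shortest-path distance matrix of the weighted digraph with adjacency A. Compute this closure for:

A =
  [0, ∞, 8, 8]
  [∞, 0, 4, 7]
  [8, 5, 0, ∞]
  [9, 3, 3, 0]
Closure =
  [0, 11, 8, 8]
  [12, 0, 4, 7]
  [8, 5, 0, 12]
  [9, 3, 3, 0]

This is the Floyd-Warshall all-pairs shortest-path computation. For each intermediate vertex k = 0, 1, …, 3, update dist[i][j] ← min(dist[i][j], dist[i][k] + dist[k][j]). The final matrix gives, for each (i, j), the minimum total weight of any directed path from i to j (possibly empty when i = j).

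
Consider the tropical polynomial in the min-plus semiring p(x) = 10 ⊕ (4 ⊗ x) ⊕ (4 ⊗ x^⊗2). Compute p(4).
p(4) = 8

A tropical monomial a ⊗ x^⊗i evaluates to a + i · x. Evaluating each term at x = 4:
  Term 0 contributes 10 + 0 · 4 = 10
  Term 1 contributes 4 + 1 · 4 = 8
  Term 2 contributes 4 + 2 · 4 = 12
p(4) = ⊕ of these = min[10, 8, 12] = 8.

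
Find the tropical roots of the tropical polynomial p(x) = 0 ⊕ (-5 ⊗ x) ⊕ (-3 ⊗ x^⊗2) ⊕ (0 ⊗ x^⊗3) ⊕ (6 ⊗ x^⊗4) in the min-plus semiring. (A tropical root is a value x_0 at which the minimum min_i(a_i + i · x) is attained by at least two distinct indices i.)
Roots: {-6, -3, -2, 5}

Each tropical root is a break point of the lower envelope of the lines y = a_i + i · x (there are 5 lines, with slopes 0, 1, ..., 4). Only the lines that attain the minimum somewhere contribute to roots; other lines are dominated. Here the surviving (envelope) indices are i = 4, i = 3, i = 2, i = 1, i = 0.
Intersections between consecutive envelope lines give the roots: for adjacent envelope indices i < j the intersection is x = (a_i − a_j) / (j − i). Reading off the sorted break points: {-6, -3, -2, 5}.
Verification: at each break x_0, at least two indices attain the minimum of min_i(a_i + i · x_0).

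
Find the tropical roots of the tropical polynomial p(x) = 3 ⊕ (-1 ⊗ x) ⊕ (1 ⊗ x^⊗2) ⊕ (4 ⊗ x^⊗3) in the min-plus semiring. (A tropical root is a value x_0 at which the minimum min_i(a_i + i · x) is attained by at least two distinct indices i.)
Roots: {-3, -2, 4}

Each tropical root is a break point of the lower envelope of the lines y = a_i + i · x (there are 4 lines, with slopes 0, 1, ..., 3). Only the lines that attain the minimum somewhere contribute to roots; other lines are dominated. Here the surviving (envelope) indices are i = 3, i = 2, i = 1, i = 0.
Intersections between consecutive envelope lines give the roots: for adjacent envelope indices i < j the intersection is x = (a_i − a_j) / (j − i). Reading off the sorted break points: {-3, -2, 4}.
Verification: at each break x_0, at least two indices attain the minimum of min_i(a_i + i · x_0).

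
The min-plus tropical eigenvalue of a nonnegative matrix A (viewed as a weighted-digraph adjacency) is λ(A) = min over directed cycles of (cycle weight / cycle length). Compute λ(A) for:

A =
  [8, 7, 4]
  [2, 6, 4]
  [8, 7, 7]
λ(A) = 13/3

Enumerate directed cycles and compute their means (weight / length). Sample:
  cycle 0 → 0: weight = 8, length = 1, mean = 8/1 ≈ 8.000
  cycle 1 → 1: weight = 6, length = 1, mean = 6/1 ≈ 6.000
  cycle 2 → 2: weight = 7, length = 1, mean = 7/1 ≈ 7.000
  cycle 0 → 1 → 0: weight = 9, length = 2, mean = 9/2 ≈ 4.500
  cycle 0 → 2 → 0: weight = 12, length = 2, mean = 12/2 ≈ 6.000
  cycle 1 → 0 → 1: weight = 9, length = 2, mean = 9/2 ≈ 4.500
Minimum mean = 4.333, attained e.g. along the cycle 0 → 2 → 1 → 0 with weight 13 and length 3. So λ(A) = 13/3 = 13/3.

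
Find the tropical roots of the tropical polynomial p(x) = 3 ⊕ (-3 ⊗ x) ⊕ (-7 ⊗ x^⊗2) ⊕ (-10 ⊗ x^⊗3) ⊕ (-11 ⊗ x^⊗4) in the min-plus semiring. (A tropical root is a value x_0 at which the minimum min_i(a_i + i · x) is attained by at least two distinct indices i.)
Roots: {1, 3, 4, 6}

Each tropical root is a break point of the lower envelope of the lines y = a_i + i · x (there are 5 lines, with slopes 0, 1, ..., 4). Only the lines that attain the minimum somewhere contribute to roots; other lines are dominated. Here the surviving (envelope) indices are i = 4, i = 3, i = 2, i = 1, i = 0.
Intersections between consecutive envelope lines give the roots: for adjacent envelope indices i < j the intersection is x = (a_i − a_j) / (j − i). Reading off the sorted break points: {1, 3, 4, 6}.
Verification: at each break x_0, at least two indices attain the minimum of min_i(a_i + i · x_0).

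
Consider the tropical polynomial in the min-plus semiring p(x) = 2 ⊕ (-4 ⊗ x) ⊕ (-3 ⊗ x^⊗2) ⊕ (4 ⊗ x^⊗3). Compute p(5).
p(5) = 1

A tropical monomial a ⊗ x^⊗i evaluates to a + i · x. Evaluating each term at x = 5:
  Term 0 contributes 2 + 0 · 5 = 2
  Term 1 contributes -4 + 1 · 5 = 1
  Term 2 contributes -3 + 2 · 5 = 7
  Term 3 contributes 4 + 3 · 5 = 19
p(5) = ⊕ of these = min[2, 1, 7, 19] = 1.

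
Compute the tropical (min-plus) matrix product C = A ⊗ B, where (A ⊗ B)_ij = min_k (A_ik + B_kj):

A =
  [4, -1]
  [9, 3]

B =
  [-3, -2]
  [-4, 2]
A ⊗ B =
  [-5, 1]
  [-1, 5]

Apply the min-plus product entry-by-entry:
  C[0][0] = min over k of (A[0][0] + B[0][0] = 4 + -3 = 1, A[0][1] + B[1][0] = -1 + -4 = -5) = -5 (attained at k = 1)
  C[0][1] = min over k of (A[0][0] + B[0][1] = 4 + -2 = 2, A[0][1] + B[1][1] = -1 + 2 = 1) = 1 (attained at k = 1)
  C[1][0] = min over k of (A[1][0] + B[0][0] = 9 + -3 = 6, A[1][1] + B[1][0] = 3 + -4 = -1) = -1 (attained at k = 1)
  C[1][1] = min over k of (A[1][0] + B[0][1] = 9 + -2 = 7, A[1][1] + B[1][1] = 3 + 2 = 5) = 5 (attained at k = 1)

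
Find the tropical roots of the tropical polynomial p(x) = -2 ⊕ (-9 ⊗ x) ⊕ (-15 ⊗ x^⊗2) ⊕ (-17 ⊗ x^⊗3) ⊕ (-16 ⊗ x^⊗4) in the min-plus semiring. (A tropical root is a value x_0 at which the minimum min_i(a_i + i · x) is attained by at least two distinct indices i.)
Roots: {-1, 2, 6, 7}

Each tropical root is a break point of the lower envelope of the lines y = a_i + i · x (there are 5 lines, with slopes 0, 1, ..., 4). Only the lines that attain the minimum somewhere contribute to roots; other lines are dominated. Here the surviving (envelope) indices are i = 4, i = 3, i = 2, i = 1, i = 0.
Intersections between consecutive envelope lines give the roots: for adjacent envelope indices i < j the intersection is x = (a_i − a_j) / (j − i). Reading off the sorted break points: {-1, 2, 6, 7}.
Verification: at each break x_0, at least two indices attain the minimum of min_i(a_i + i · x_0).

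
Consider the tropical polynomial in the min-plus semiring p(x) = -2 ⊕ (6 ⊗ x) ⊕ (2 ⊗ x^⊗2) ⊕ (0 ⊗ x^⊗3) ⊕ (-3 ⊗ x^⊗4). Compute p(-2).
p(-2) = -11

A tropical monomial a ⊗ x^⊗i evaluates to a + i · x. Evaluating each term at x = -2:
  Term 0 contributes -2 + 0 · -2 = -2
  Term 1 contributes 6 + 1 · -2 = 4
  Term 2 contributes 2 + 2 · -2 = -2
  Term 3 contributes 0 + 3 · -2 = -6
  Term 4 contributes -3 + 4 · -2 = -11
p(-2) = ⊕ of these = min[-2, 4, -2, -6, -11] = -11.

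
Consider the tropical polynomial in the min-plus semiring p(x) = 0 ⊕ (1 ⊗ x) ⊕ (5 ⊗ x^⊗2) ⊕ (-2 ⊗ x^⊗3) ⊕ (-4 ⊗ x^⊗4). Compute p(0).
p(0) = -4

A tropical monomial a ⊗ x^⊗i evaluates to a + i · x. Evaluating each term at x = 0:
  Term 0 contributes 0 + 0 · 0 = 0
  Term 1 contributes 1 + 1 · 0 = 1
  Term 2 contributes 5 + 2 · 0 = 5
  Term 3 contributes -2 + 3 · 0 = -2
  Term 4 contributes -4 + 4 · 0 = -4
p(0) = ⊕ of these = min[0, 1, 5, -2, -4] = -4.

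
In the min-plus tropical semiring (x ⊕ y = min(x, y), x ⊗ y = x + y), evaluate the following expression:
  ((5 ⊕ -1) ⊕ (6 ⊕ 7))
((5 ⊕ -1) ⊕ (6 ⊕ 7)) = -1

Expand innermost to outermost. Recall ⊕ takes the minimum of its arguments and ⊗ takes their sum. Working out the expression ((5 ⊕ -1) ⊕ (6 ⊕ 7)) gives -1.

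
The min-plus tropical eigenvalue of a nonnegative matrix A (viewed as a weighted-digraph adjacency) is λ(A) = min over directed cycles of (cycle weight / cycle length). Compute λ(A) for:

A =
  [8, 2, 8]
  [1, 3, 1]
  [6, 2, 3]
λ(A) = 3/2

Enumerate directed cycles and compute their means (weight / length). Sample:
  cycle 0 → 0: weight = 8, length = 1, mean = 8/1 ≈ 8.000
  cycle 1 → 1: weight = 3, length = 1, mean = 3/1 ≈ 3.000
  cycle 2 → 2: weight = 3, length = 1, mean = 3/1 ≈ 3.000
  cycle 0 → 1 → 0: weight = 3, length = 2, mean = 3/2 ≈ 1.500
  cycle 0 → 2 → 0: weight = 14, length = 2, mean = 14/2 ≈ 7.000
  cycle 1 → 0 → 1: weight = 3, length = 2, mean = 3/2 ≈ 1.500
Minimum mean = 1.500, attained e.g. along the cycle 0 → 1 → 0 with weight 3 and length 2. So λ(A) = 3/2 = 3/2.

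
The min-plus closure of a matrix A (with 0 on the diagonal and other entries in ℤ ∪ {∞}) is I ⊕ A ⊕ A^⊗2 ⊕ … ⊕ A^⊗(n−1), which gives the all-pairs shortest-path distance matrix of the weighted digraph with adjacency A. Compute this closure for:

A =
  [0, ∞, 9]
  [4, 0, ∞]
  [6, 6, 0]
Closure =
  [0, 15, 9]
  [4, 0, 13]
  [6, 6, 0]

This is the Floyd-Warshall all-pairs shortest-path computation. For each intermediate vertex k = 0, 1, …, 2, update dist[i][j] ← min(dist[i][j], dist[i][k] + dist[k][j]). The final matrix gives, for each (i, j), the minimum total weight of any directed path from i to j (possibly empty when i = j).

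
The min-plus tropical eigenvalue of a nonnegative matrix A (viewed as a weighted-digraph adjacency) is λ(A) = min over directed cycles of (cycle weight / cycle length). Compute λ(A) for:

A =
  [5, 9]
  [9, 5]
λ(A) = 5

Enumerate directed cycles and compute their means (weight / length). Sample:
  cycle 0 → 0: weight = 5, length = 1, mean = 5/1 ≈ 5.000
  cycle 1 → 1: weight = 5, length = 1, mean = 5/1 ≈ 5.000
  cycle 0 → 1 → 0: weight = 18, length = 2, mean = 18/2 ≈ 9.000
  cycle 1 → 0 → 1: weight = 18, length = 2, mean = 18/2 ≈ 9.000
Minimum mean = 5.000, attained e.g. along the cycle 0 → 0 with weight 5 and length 1. So λ(A) = 5/1 = 5.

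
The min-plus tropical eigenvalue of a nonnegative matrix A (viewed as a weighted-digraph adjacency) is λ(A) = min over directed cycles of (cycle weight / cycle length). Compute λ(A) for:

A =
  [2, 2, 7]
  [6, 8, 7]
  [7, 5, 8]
λ(A) = 2

Enumerate directed cycles and compute their means (weight / length). Sample:
  cycle 0 → 0: weight = 2, length = 1, mean = 2/1 ≈ 2.000
  cycle 1 → 1: weight = 8, length = 1, mean = 8/1 ≈ 8.000
  cycle 2 → 2: weight = 8, length = 1, mean = 8/1 ≈ 8.000
  cycle 0 → 1 → 0: weight = 8, length = 2, mean = 8/2 ≈ 4.000
  cycle 0 → 2 → 0: weight = 14, length = 2, mean = 14/2 ≈ 7.000
  cycle 1 → 0 → 1: weight = 8, length = 2, mean = 8/2 ≈ 4.000
Minimum mean = 2.000, attained e.g. along the cycle 0 → 0 with weight 2 and length 1. So λ(A) = 2/1 = 2.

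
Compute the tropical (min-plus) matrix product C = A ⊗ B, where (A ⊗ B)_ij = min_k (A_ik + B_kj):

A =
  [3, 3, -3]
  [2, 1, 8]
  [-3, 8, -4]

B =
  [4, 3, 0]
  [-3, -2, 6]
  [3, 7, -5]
A ⊗ B =
  [0, 1, -8]
  [-2, -1, 2]
  [-1, 0, -9]

Apply the min-plus product entry-by-entry:
  C[0][0] = min over k of (A[0][0] + B[0][0] = 3 + 4 = 7, A[0][1] + B[1][0] = 3 + -3 = 0, A[0][2] + B[2][0] = -3 + 3 = 0) = 0 (attained at k = 1)
  C[0][1] = min over k of (A[0][0] + B[0][1] = 3 + 3 = 6, A[0][1] + B[1][1] = 3 + -2 = 1, A[0][2] + B[2][1] = -3 + 7 = 4) = 1 (attained at k = 1)
  C[0][2] = min over k of (A[0][0] + B[0][2] = 3 + 0 = 3, A[0][1] + B[1][2] = 3 + 6 = 9, A[0][2] + B[2][2] = -3 + -5 = -8) = -8 (attained at k = 2)
  C[1][0] = min over k of (A[1][0] + B[0][0] = 2 + 4 = 6, A[1][1] + B[1][0] = 1 + -3 = -2, A[1][2] + B[2][0] = 8 + 3 = 11) = -2 (attained at k = 1)
  C[1][1] = min over k of (A[1][0] + B[0][1] = 2 + 3 = 5, A[1][1] + B[1][1] = 1 + -2 = -1, A[1][2] + B[2][1] = 8 + 7 = 15) = -1 (attained at k = 1)
  C[1][2] = min over k of (A[1][0] + B[0][2] = 2 + 0 = 2, A[1][1] + B[1][2] = 1 + 6 = 7, A[1][2] + B[2][2] = 8 + -5 = 3) = 2 (attained at k = 0)
  C[2][0] = min over k of (A[2][0] + B[0][0] = -3 + 4 = 1, A[2][1] + B[1][0] = 8 + -3 = 5, A[2][2] + B[2][0] = -4 + 3 = -1) = -1 (attained at k = 2)
  C[2][1] = min over k of (A[2][0] + B[0][1] = -3 + 3 = 0, A[2][1] + B[1][1] = 8 + -2 = 6, A[2][2] + B[2][1] = -4 + 7 = 3) = 0 (attained at k = 0)
  C[2][2] = min over k of (A[2][0] + B[0][2] = -3 + 0 = -3, A[2][1] + B[1][2] = 8 + 6 = 14, A[2][2] + B[2][2] = -4 + -5 = -9) = -9 (attained at k = 2)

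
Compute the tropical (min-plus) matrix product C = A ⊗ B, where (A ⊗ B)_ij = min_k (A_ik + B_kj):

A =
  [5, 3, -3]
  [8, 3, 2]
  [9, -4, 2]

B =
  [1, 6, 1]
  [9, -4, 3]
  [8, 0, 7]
A ⊗ B =
  [5, -3, 4]
  [9, -1, 6]
  [5, -8, -1]

Apply the min-plus product entry-by-entry:
  C[0][0] = min over k of (A[0][0] + B[0][0] = 5 + 1 = 6, A[0][1] + B[1][0] = 3 + 9 = 12, A[0][2] + B[2][0] = -3 + 8 = 5) = 5 (attained at k = 2)
  C[0][1] = min over k of (A[0][0] + B[0][1] = 5 + 6 = 11, A[0][1] + B[1][1] = 3 + -4 = -1, A[0][2] + B[2][1] = -3 + 0 = -3) = -3 (attained at k = 2)
  C[0][2] = min over k of (A[0][0] + B[0][2] = 5 + 1 = 6, A[0][1] + B[1][2] = 3 + 3 = 6, A[0][2] + B[2][2] = -3 + 7 = 4) = 4 (attained at k = 2)
  C[1][0] = min over k of (A[1][0] + B[0][0] = 8 + 1 = 9, A[1][1] + B[1][0] = 3 + 9 = 12, A[1][2] + B[2][0] = 2 + 8 = 10) = 9 (attained at k = 0)
  C[1][1] = min over k of (A[1][0] + B[0][1] = 8 + 6 = 14, A[1][1] + B[1][1] = 3 + -4 = -1, A[1][2] + B[2][1] = 2 + 0 = 2) = -1 (attained at k = 1)
  C[1][2] = min over k of (A[1][0] + B[0][2] = 8 + 1 = 9, A[1][1] + B[1][2] = 3 + 3 = 6, A[1][2] + B[2][2] = 2 + 7 = 9) = 6 (attained at k = 1)
  C[2][0] = min over k of (A[2][0] + B[0][0] = 9 + 1 = 10, A[2][1] + B[1][0] = -4 + 9 = 5, A[2][2] + B[2][0] = 2 + 8 = 10) = 5 (attained at k = 1)
  C[2][1] = min over k of (A[2][0] + B[0][1] = 9 + 6 = 15, A[2][1] + B[1][1] = -4 + -4 = -8, A[2][2] + B[2][1] = 2 + 0 = 2) = -8 (attained at k = 1)
  C[2][2] = min over k of (A[2][0] + B[0][2] = 9 + 1 = 10, A[2][1] + B[1][2] = -4 + 3 = -1, A[2][2] + B[2][2] = 2 + 7 = 9) = -1 (attained at k = 1)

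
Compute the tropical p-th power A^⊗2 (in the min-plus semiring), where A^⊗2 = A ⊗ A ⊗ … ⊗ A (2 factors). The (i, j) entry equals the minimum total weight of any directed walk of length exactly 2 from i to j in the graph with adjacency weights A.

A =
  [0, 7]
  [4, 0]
A^⊗2 =
  [0, 7]
  [4, 0]

Each entry (A^⊗2)_ij equals the minimum over all length-2 walks i = v_0 → v_1 → … → v_2 = j of Σ_t A[v_t][v_{t+1}]. For example, for (i, j) = (0, 1) we minimise over 2 possible intermediate vertex sequences; the minimum is 7, attained along the walk 0 → 0 → 1.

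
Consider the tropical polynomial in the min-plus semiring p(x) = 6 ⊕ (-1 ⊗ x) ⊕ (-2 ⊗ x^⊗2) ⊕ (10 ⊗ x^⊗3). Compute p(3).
p(3) = 2

A tropical monomial a ⊗ x^⊗i evaluates to a + i · x. Evaluating each term at x = 3:
  Term 0 contributes 6 + 0 · 3 = 6
  Term 1 contributes -1 + 1 · 3 = 2
  Term 2 contributes -2 + 2 · 3 = 4
  Term 3 contributes 10 + 3 · 3 = 19
p(3) = ⊕ of these = min[6, 2, 4, 19] = 2.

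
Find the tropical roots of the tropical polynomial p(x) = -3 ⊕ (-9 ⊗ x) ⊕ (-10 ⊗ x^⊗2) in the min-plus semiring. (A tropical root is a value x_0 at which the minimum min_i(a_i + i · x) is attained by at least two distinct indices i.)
Roots: {1, 6}

Each tropical root is a break point of the lower envelope of the lines y = a_i + i · x (there are 3 lines, with slopes 0, 1, ..., 2). Only the lines that attain the minimum somewhere contribute to roots; other lines are dominated. Here the surviving (envelope) indices are i = 2, i = 1, i = 0.
Intersections between consecutive envelope lines give the roots: for adjacent envelope indices i < j the intersection is x = (a_i − a_j) / (j − i). Reading off the sorted break points: {1, 6}.
Verification: at each break x_0, at least two indices attain the minimum of min_i(a_i + i · x_0).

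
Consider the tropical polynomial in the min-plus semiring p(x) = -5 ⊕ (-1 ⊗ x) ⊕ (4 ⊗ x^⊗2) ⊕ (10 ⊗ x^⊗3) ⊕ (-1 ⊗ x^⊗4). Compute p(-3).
p(-3) = -13

A tropical monomial a ⊗ x^⊗i evaluates to a + i · x. Evaluating each term at x = -3:
  Term 0 contributes -5 + 0 · -3 = -5
  Term 1 contributes -1 + 1 · -3 = -4
  Term 2 contributes 4 + 2 · -3 = -2
  Term 3 contributes 10 + 3 · -3 = 1
  Term 4 contributes -1 + 4 · -3 = -13
p(-3) = ⊕ of these = min[-5, -4, -2, 1, -13] = -13.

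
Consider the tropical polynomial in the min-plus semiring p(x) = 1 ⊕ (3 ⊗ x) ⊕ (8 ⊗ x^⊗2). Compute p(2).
p(2) = 1

A tropical monomial a ⊗ x^⊗i evaluates to a + i · x. Evaluating each term at x = 2:
  Term 0 contributes 1 + 0 · 2 = 1
  Term 1 contributes 3 + 1 · 2 = 5
  Term 2 contributes 8 + 2 · 2 = 12
p(2) = ⊕ of these = min[1, 5, 12] = 1.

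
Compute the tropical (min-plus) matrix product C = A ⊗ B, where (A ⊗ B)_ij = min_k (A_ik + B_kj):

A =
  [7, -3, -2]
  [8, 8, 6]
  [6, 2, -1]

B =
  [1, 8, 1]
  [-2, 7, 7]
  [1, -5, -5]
A ⊗ B =
  [-5, -7, -7]
  [6, 1, 1]
  [0, -6, -6]

Apply the min-plus product entry-by-entry:
  C[0][0] = min over k of (A[0][0] + B[0][0] = 7 + 1 = 8, A[0][1] + B[1][0] = -3 + -2 = -5, A[0][2] + B[2][0] = -2 + 1 = -1) = -5 (attained at k = 1)
  C[0][1] = min over k of (A[0][0] + B[0][1] = 7 + 8 = 15, A[0][1] + B[1][1] = -3 + 7 = 4, A[0][2] + B[2][1] = -2 + -5 = -7) = -7 (attained at k = 2)
  C[0][2] = min over k of (A[0][0] + B[0][2] = 7 + 1 = 8, A[0][1] + B[1][2] = -3 + 7 = 4, A[0][2] + B[2][2] = -2 + -5 = -7) = -7 (attained at k = 2)
  C[1][0] = min over k of (A[1][0] + B[0][0] = 8 + 1 = 9, A[1][1] + B[1][0] = 8 + -2 = 6, A[1][2] + B[2][0] = 6 + 1 = 7) = 6 (attained at k = 1)
  C[1][1] = min over k of (A[1][0] + B[0][1] = 8 + 8 = 16, A[1][1] + B[1][1] = 8 + 7 = 15, A[1][2] + B[2][1] = 6 + -5 = 1) = 1 (attained at k = 2)
  C[1][2] = min over k of (A[1][0] + B[0][2] = 8 + 1 = 9, A[1][1] + B[1][2] = 8 + 7 = 15, A[1][2] + B[2][2] = 6 + -5 = 1) = 1 (attained at k = 2)
  C[2][0] = min over k of (A[2][0] + B[0][0] = 6 + 1 = 7, A[2][1] + B[1][0] = 2 + -2 = 0, A[2][2] + B[2][0] = -1 + 1 = 0) = 0 (attained at k = 1)
  C[2][1] = min over k of (A[2][0] + B[0][1] = 6 + 8 = 14, A[2][1] + B[1][1] = 2 + 7 = 9, A[2][2] + B[2][1] = -1 + -5 = -6) = -6 (attained at k = 2)
  C[2][2] = min over k of (A[2][0] + B[0][2] = 6 + 1 = 7, A[2][1] + B[1][2] = 2 + 7 = 9, A[2][2] + B[2][2] = -1 + -5 = -6) = -6 (attained at k = 2)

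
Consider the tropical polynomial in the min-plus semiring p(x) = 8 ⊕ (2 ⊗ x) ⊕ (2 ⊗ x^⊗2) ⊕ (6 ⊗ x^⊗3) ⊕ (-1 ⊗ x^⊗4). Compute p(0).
p(0) = -1

A tropical monomial a ⊗ x^⊗i evaluates to a + i · x. Evaluating each term at x = 0:
  Term 0 contributes 8 + 0 · 0 = 8
  Term 1 contributes 2 + 1 · 0 = 2
  Term 2 contributes 2 + 2 · 0 = 2
  Term 3 contributes 6 + 3 · 0 = 6
  Term 4 contributes -1 + 4 · 0 = -1
p(0) = ⊕ of these = min[8, 2, 2, 6, -1] = -1.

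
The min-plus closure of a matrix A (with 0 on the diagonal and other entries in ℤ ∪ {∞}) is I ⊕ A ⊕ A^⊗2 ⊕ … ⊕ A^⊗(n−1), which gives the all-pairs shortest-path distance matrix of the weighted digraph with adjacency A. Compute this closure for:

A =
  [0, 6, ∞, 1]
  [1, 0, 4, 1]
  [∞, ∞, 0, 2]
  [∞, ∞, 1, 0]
Closure =
  [0, 6, 2, 1]
  [1, 0, 2, 1]
  [∞, ∞, 0, 2]
  [∞, ∞, 1, 0]

This is the Floyd-Warshall all-pairs shortest-path computation. For each intermediate vertex k = 0, 1, …, 3, update dist[i][j] ← min(dist[i][j], dist[i][k] + dist[k][j]). The final matrix gives, for each (i, j), the minimum total weight of any directed path from i to j (possibly empty when i = j).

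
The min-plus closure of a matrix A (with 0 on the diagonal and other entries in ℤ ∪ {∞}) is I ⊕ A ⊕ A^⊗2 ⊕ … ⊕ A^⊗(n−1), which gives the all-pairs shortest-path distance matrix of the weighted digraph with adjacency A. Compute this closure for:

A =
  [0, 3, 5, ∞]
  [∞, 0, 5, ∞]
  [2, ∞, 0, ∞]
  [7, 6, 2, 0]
Closure =
  [0, 3, 5, ∞]
  [7, 0, 5, ∞]
  [2, 5, 0, ∞]
  [4, 6, 2, 0]

This is the Floyd-Warshall all-pairs shortest-path computation. For each intermediate vertex k = 0, 1, …, 3, update dist[i][j] ← min(dist[i][j], dist[i][k] + dist[k][j]). The final matrix gives, for each (i, j), the minimum total weight of any directed path from i to j (possibly empty when i = j).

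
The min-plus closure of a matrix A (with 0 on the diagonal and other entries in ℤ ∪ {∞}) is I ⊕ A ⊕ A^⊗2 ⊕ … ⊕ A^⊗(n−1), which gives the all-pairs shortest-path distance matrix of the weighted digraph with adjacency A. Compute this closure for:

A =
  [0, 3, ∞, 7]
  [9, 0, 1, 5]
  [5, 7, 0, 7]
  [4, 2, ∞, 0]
Closure =
  [0, 3, 4, 7]
  [6, 0, 1, 5]
  [5, 7, 0, 7]
  [4, 2, 3, 0]

This is the Floyd-Warshall all-pairs shortest-path computation. For each intermediate vertex k = 0, 1, …, 3, update dist[i][j] ← min(dist[i][j], dist[i][k] + dist[k][j]). The final matrix gives, for each (i, j), the minimum total weight of any directed path from i to j (possibly empty when i = j).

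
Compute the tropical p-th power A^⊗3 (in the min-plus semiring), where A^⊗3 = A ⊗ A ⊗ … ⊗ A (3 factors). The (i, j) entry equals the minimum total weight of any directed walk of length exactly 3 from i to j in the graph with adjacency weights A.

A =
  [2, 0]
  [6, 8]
A^⊗3 =
  [6, 4]
  [10, 8]

Each entry (A^⊗3)_ij equals the minimum over all length-3 walks i = v_0 → v_1 → … → v_3 = j of Σ_t A[v_t][v_{t+1}]. For example, for (i, j) = (0, 1) we minimise over 4 possible intermediate vertex sequences; the minimum is 4, attained along the walk 0 → 0 → 0 → 1.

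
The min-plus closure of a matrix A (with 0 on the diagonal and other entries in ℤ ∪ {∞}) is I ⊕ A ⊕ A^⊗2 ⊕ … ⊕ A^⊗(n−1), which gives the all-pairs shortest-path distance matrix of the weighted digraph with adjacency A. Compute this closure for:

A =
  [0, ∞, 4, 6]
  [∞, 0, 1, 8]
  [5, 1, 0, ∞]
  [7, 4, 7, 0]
Closure =
  [0, 5, 4, 6]
  [6, 0, 1, 8]
  [5, 1, 0, 9]
  [7, 4, 5, 0]

This is the Floyd-Warshall all-pairs shortest-path computation. For each intermediate vertex k = 0, 1, …, 3, update dist[i][j] ← min(dist[i][j], dist[i][k] + dist[k][j]). The final matrix gives, for each (i, j), the minimum total weight of any directed path from i to j (possibly empty when i = j).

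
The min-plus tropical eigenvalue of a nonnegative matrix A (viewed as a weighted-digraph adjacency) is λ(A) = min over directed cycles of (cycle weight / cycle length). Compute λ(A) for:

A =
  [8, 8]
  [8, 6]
λ(A) = 6

Enumerate directed cycles and compute their means (weight / length). Sample:
  cycle 0 → 0: weight = 8, length = 1, mean = 8/1 ≈ 8.000
  cycle 1 → 1: weight = 6, length = 1, mean = 6/1 ≈ 6.000
  cycle 0 → 1 → 0: weight = 16, length = 2, mean = 16/2 ≈ 8.000
  cycle 1 → 0 → 1: weight = 16, length = 2, mean = 16/2 ≈ 8.000
Minimum mean = 6.000, attained e.g. along the cycle 1 → 1 with weight 6 and length 1. So λ(A) = 6/1 = 6.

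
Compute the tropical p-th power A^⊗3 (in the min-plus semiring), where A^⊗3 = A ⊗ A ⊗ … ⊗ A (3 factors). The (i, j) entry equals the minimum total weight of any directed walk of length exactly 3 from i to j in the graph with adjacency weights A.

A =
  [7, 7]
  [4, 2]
A^⊗3 =
  [13, 11]
  [8, 6]

Each entry (A^⊗3)_ij equals the minimum over all length-3 walks i = v_0 → v_1 → … → v_3 = j of Σ_t A[v_t][v_{t+1}]. For example, for (i, j) = (0, 1) we minimise over 4 possible intermediate vertex sequences; the minimum is 11, attained along the walk 0 → 1 → 1 → 1.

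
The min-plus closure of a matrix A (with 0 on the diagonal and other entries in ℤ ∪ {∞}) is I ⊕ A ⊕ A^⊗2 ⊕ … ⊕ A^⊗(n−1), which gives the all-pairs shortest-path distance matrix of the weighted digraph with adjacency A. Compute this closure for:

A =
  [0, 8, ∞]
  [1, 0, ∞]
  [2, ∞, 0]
Closure =
  [0, 8, ∞]
  [1, 0, ∞]
  [2, 10, 0]

This is the Floyd-Warshall all-pairs shortest-path computation. For each intermediate vertex k = 0, 1, …, 2, update dist[i][j] ← min(dist[i][j], dist[i][k] + dist[k][j]). The final matrix gives, for each (i, j), the minimum total weight of any directed path from i to j (possibly empty when i = j).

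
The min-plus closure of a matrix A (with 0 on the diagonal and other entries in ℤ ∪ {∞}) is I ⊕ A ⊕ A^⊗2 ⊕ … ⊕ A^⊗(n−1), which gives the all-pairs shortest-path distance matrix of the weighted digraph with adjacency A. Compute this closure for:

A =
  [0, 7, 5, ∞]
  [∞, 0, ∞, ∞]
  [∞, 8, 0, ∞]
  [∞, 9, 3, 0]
Closure =
  [0, 7, 5, ∞]
  [∞, 0, ∞, ∞]
  [∞, 8, 0, ∞]
  [∞, 9, 3, 0]

This is the Floyd-Warshall all-pairs shortest-path computation. For each intermediate vertex k = 0, 1, …, 3, update dist[i][j] ← min(dist[i][j], dist[i][k] + dist[k][j]). The final matrix gives, for each (i, j), the minimum total weight of any directed path from i to j (possibly empty when i = j).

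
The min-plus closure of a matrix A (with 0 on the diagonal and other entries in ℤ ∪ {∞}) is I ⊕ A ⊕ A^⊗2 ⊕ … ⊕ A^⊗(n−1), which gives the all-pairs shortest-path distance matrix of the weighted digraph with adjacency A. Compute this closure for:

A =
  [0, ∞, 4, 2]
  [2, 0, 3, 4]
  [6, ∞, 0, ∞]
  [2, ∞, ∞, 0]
Closure =
  [0, ∞, 4, 2]
  [2, 0, 3, 4]
  [6, ∞, 0, 8]
  [2, ∞, 6, 0]

This is the Floyd-Warshall all-pairs shortest-path computation. For each intermediate vertex k = 0, 1, …, 3, update dist[i][j] ← min(dist[i][j], dist[i][k] + dist[k][j]). The final matrix gives, for each (i, j), the minimum total weight of any directed path from i to j (possibly empty when i = j).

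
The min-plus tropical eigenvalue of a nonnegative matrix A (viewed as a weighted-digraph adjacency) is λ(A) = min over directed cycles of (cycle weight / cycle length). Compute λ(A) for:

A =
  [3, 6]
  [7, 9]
λ(A) = 3

Enumerate directed cycles and compute their means (weight / length). Sample:
  cycle 0 → 0: weight = 3, length = 1, mean = 3/1 ≈ 3.000
  cycle 1 → 1: weight = 9, length = 1, mean = 9/1 ≈ 9.000
  cycle 0 → 1 → 0: weight = 13, length = 2, mean = 13/2 ≈ 6.500
  cycle 1 → 0 → 1: weight = 13, length = 2, mean = 13/2 ≈ 6.500
Minimum mean = 3.000, attained e.g. along the cycle 0 → 0 with weight 3 and length 1. So λ(A) = 3/1 = 3.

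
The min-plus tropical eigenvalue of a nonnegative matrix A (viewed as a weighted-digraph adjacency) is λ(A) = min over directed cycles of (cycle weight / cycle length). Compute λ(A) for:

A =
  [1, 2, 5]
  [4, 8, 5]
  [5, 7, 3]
λ(A) = 1

Enumerate directed cycles and compute their means (weight / length). Sample:
  cycle 0 → 0: weight = 1, length = 1, mean = 1/1 ≈ 1.000
  cycle 1 → 1: weight = 8, length = 1, mean = 8/1 ≈ 8.000
  cycle 2 → 2: weight = 3, length = 1, mean = 3/1 ≈ 3.000
  cycle 0 → 1 → 0: weight = 6, length = 2, mean = 6/2 ≈ 3.000
  cycle 0 → 2 → 0: weight = 10, length = 2, mean = 10/2 ≈ 5.000
  cycle 1 → 0 → 1: weight = 6, length = 2, mean = 6/2 ≈ 3.000
Minimum mean = 1.000, attained e.g. along the cycle 0 → 0 with weight 1 and length 1. So λ(A) = 1/1 = 1.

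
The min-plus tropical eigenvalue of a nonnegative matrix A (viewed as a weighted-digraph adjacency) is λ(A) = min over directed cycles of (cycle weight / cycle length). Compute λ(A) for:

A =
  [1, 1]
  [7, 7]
λ(A) = 1

Enumerate directed cycles and compute their means (weight / length). Sample:
  cycle 0 → 0: weight = 1, length = 1, mean = 1/1 ≈ 1.000
  cycle 1 → 1: weight = 7, length = 1, mean = 7/1 ≈ 7.000
  cycle 0 → 1 → 0: weight = 8, length = 2, mean = 8/2 ≈ 4.000
  cycle 1 → 0 → 1: weight = 8, length = 2, mean = 8/2 ≈ 4.000
Minimum mean = 1.000, attained e.g. along the cycle 0 → 0 with weight 1 and length 1. So λ(A) = 1/1 = 1.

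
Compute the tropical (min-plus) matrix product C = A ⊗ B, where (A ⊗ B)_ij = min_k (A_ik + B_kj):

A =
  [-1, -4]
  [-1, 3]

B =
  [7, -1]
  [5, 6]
A ⊗ B =
  [1, -2]
  [6, -2]

Apply the min-plus product entry-by-entry:
  C[0][0] = min over k of (A[0][0] + B[0][0] = -1 + 7 = 6, A[0][1] + B[1][0] = -4 + 5 = 1) = 1 (attained at k = 1)
  C[0][1] = min over k of (A[0][0] + B[0][1] = -1 + -1 = -2, A[0][1] + B[1][1] = -4 + 6 = 2) = -2 (attained at k = 0)
  C[1][0] = min over k of (A[1][0] + B[0][0] = -1 + 7 = 6, A[1][1] + B[1][0] = 3 + 5 = 8) = 6 (attained at k = 0)
  C[1][1] = min over k of (A[1][0] + B[0][1] = -1 + -1 = -2, A[1][1] + B[1][1] = 3 + 6 = 9) = -2 (attained at k = 0)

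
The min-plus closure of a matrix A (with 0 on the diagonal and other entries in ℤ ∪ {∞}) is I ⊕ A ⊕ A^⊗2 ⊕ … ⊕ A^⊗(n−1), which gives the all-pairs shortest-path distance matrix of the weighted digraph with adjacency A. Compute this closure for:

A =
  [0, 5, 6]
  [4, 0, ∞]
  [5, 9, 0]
Closure =
  [0, 5, 6]
  [4, 0, 10]
  [5, 9, 0]

This is the Floyd-Warshall all-pairs shortest-path computation. For each intermediate vertex k = 0, 1, …, 2, update dist[i][j] ← min(dist[i][j], dist[i][k] + dist[k][j]). The final matrix gives, for each (i, j), the minimum total weight of any directed path from i to j (possibly empty when i = j).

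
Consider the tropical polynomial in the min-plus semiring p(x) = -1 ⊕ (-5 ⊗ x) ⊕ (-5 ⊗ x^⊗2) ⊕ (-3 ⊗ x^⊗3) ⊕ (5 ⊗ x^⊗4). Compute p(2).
p(2) = -3

A tropical monomial a ⊗ x^⊗i evaluates to a + i · x. Evaluating each term at x = 2:
  Term 0 contributes -1 + 0 · 2 = -1
  Term 1 contributes -5 + 1 · 2 = -3
  Term 2 contributes -5 + 2 · 2 = -1
  Term 3 contributes -3 + 3 · 2 = 3
  Term 4 contributes 5 + 4 · 2 = 13
p(2) = ⊕ of these = min[-1, -3, -1, 3, 13] = -3.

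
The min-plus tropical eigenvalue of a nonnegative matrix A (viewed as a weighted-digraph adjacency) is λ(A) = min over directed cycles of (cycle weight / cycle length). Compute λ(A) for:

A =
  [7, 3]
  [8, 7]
λ(A) = 11/2

Enumerate directed cycles and compute their means (weight / length). Sample:
  cycle 0 → 0: weight = 7, length = 1, mean = 7/1 ≈ 7.000
  cycle 1 → 1: weight = 7, length = 1, mean = 7/1 ≈ 7.000
  cycle 0 → 1 → 0: weight = 11, length = 2, mean = 11/2 ≈ 5.500
  cycle 1 → 0 → 1: weight = 11, length = 2, mean = 11/2 ≈ 5.500
Minimum mean = 5.500, attained e.g. along the cycle 0 → 1 → 0 with weight 11 and length 2. So λ(A) = 11/2 = 11/2.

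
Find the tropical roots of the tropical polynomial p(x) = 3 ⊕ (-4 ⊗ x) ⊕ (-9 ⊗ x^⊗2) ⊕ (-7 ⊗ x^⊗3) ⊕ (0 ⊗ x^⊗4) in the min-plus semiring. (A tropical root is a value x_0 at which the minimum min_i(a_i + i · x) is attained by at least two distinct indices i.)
Roots: {-7, -2, 5, 7}

Each tropical root is a break point of the lower envelope of the lines y = a_i + i · x (there are 5 lines, with slopes 0, 1, ..., 4). Only the lines that attain the minimum somewhere contribute to roots; other lines are dominated. Here the surviving (envelope) indices are i = 4, i = 3, i = 2, i = 1, i = 0.
Intersections between consecutive envelope lines give the roots: for adjacent envelope indices i < j the intersection is x = (a_i − a_j) / (j − i). Reading off the sorted break points: {-7, -2, 5, 7}.
Verification: at each break x_0, at least two indices attain the minimum of min_i(a_i + i · x_0).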